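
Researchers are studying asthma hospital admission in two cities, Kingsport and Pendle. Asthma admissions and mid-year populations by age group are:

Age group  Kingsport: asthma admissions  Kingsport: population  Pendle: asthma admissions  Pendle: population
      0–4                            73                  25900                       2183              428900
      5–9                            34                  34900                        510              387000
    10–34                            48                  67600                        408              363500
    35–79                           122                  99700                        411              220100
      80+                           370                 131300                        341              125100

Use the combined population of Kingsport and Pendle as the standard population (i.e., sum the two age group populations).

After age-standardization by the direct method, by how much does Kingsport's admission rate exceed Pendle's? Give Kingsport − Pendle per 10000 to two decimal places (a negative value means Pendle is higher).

-8.16

Age-specific rates per 10000 for Kingsport: 28.19, 9.74, 7.10, 12.24, 28.18.
For Pendle: 50.90, 13.18, 11.22, 18.67, 27.26.
Combined standard total = 1884000; weights = 0.2414, 0.2239, 0.2288, 0.1697, 0.1361.
Kingsport: 0.2414×28.19 + 0.2239×9.74 + 0.2288×7.10 + 0.1697×12.24 + 0.1361×28.18 = 16.5226 per 10000.
Pendle: 0.2414×50.90 + 0.2239×13.18 + 0.2288×11.22 + 0.1697×18.67 + 0.1361×27.26 = 24.6856 per 10000.
Difference = 16.5226 − 24.6856 = -8.1630.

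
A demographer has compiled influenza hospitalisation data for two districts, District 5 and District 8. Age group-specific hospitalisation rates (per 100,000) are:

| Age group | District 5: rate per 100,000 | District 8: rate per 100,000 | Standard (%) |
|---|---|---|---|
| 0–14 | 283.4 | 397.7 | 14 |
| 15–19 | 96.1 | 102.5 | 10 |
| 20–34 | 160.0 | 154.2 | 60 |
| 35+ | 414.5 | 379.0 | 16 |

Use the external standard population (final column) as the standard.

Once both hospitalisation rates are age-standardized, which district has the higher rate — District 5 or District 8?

Standard weights: 0.14, 0.10, 0.60, 0.16.
District 5: 0.1400×283.4 + 0.1000×96.1 + 0.6000×160.0 + 0.1600×414.5 = 211.6060 per 100,000.
District 8: 0.1400×397.7 + 0.1000×102.5 + 0.6000×154.2 + 0.1600×379.0 = 219.0880 per 100,000.

District 8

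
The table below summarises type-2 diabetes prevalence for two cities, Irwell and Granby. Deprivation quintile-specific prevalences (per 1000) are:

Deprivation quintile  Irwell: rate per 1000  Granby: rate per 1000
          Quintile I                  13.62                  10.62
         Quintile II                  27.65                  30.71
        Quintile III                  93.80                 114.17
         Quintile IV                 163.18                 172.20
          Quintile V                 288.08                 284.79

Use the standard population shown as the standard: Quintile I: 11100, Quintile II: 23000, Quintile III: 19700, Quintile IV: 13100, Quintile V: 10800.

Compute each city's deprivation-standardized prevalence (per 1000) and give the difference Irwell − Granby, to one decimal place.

-6.7

Standard total = 77700; weights = 0.1429, 0.2960, 0.2535, 0.1686, 0.1390.
Irwell: 0.1429×13.62 + 0.2960×27.65 + 0.2535×93.80 + 0.1686×163.18 + 0.1390×288.08 = 101.4661 per 1000.
Granby: 0.1429×10.62 + 0.2960×30.71 + 0.2535×114.17 + 0.1686×172.20 + 0.1390×284.79 = 108.1713 per 1000.
Difference = 101.4661 − 108.1713 = -6.7053.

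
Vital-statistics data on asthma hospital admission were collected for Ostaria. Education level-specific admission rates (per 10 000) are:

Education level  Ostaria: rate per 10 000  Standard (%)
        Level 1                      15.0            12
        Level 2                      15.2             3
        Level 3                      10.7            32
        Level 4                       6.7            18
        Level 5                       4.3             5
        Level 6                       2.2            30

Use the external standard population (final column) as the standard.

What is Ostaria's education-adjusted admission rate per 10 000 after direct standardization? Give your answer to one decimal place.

7.8

Standard weights: 0.12, 0.03, 0.32, 0.18, 0.05, 0.30.
Standardized rate: 0.1200×15.0 + 0.0300×15.2 + 0.3200×10.7 + 0.1800×6.7 + 0.0500×4.3 + 0.3000×2.2 = 7.7610 per 10 000.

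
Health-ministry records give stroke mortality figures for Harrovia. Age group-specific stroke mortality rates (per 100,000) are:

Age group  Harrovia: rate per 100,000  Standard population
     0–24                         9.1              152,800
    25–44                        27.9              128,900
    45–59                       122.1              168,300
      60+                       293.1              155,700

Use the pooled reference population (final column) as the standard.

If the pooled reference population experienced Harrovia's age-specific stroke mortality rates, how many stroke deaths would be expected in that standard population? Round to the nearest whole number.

Expected stroke deaths = Σ (standard pop × age-specific rate ÷ 100,000)
= 152,800×9.1/100,000 + 128,900×27.9/100,000 + 168,300×122.1/100,000 + 155,700×293.1/100,000
= 13.90 + 35.96 + 205.49 + 456.36 = 711.72.

712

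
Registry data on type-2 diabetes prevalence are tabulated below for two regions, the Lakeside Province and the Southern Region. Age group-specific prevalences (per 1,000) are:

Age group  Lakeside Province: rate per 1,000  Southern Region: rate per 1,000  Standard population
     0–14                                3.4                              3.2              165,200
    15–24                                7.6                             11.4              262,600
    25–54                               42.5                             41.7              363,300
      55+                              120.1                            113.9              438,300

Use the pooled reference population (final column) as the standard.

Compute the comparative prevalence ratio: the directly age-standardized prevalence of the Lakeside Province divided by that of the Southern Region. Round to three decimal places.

Standard total = 1,229,400; weights = 0.1344, 0.2136, 0.2955, 0.3565.
The Lakeside Province: 0.1344×3.4 + 0.2136×7.6 + 0.2955×42.5 + 0.3565×120.1 = 57.4569 per 1,000.
The Southern Region: 0.1344×3.2 + 0.2136×11.4 + 0.2955×41.7 + 0.3565×113.9 = 55.7949 per 1,000.
Ratio = 57.4569 ÷ 55.7949 = 1.02979.

1.030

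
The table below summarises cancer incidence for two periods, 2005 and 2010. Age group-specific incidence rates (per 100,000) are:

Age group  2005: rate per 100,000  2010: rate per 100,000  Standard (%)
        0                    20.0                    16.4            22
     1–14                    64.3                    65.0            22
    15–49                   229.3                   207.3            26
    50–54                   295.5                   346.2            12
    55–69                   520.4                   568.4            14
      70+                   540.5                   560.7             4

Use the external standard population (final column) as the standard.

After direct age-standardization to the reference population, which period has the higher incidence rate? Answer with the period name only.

Standard weights: 0.22, 0.22, 0.26, 0.12, 0.14, 0.04.
2005: 0.2200×20.0 + 0.2200×64.3 + 0.2600×229.3 + 0.1200×295.5 + 0.1400×520.4 + 0.0400×540.5 = 208.1000 per 100,000.
2010: 0.2200×16.4 + 0.2200×65.0 + 0.2600×207.3 + 0.1200×346.2 + 0.1400×568.4 + 0.0400×560.7 = 215.3540 per 100,000.

2010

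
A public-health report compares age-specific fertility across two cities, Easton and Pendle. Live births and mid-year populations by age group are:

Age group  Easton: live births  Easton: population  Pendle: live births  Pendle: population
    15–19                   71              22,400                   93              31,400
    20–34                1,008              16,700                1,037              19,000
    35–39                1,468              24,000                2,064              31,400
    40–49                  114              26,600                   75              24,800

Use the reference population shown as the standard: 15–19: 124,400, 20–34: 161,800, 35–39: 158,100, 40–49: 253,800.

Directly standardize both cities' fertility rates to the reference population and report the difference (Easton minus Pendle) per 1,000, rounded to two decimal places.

Age-specific rates per 1,000 for Easton: 3.170, 60.359, 61.167, 4.286.
For Pendle: 2.962, 54.579, 65.732, 3.024.
Standard total = 698,100; weights = 0.1782, 0.2318, 0.2265, 0.3636.
Easton: 0.1782×3.170 + 0.2318×60.359 + 0.2265×61.167 + 0.3636×4.286 = 29.9650 per 1,000.
Pendle: 0.1782×2.962 + 0.2318×54.579 + 0.2265×65.732 + 0.3636×3.024 = 29.1637 per 1,000.
Difference = 29.9650 − 29.1637 = 0.8014.

0.80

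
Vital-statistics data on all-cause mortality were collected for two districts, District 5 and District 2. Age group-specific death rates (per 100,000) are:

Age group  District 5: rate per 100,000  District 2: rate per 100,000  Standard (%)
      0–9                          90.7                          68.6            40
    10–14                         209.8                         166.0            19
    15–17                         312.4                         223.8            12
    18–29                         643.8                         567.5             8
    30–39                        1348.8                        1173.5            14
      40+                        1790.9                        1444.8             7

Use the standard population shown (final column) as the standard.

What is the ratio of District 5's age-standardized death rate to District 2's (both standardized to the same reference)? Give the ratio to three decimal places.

1.208

Standard weights: 0.40, 0.19, 0.12, 0.08, 0.14, 0.07.
District 5: 0.4000×90.7 + 0.1900×209.8 + 0.1200×312.4 + 0.0800×643.8 + 0.1400×1348.8 + 0.0700×1790.9 = 479.3290 per 100,000.
District 2: 0.4000×68.6 + 0.1900×166.0 + 0.1200×223.8 + 0.0800×567.5 + 0.1400×1173.5 + 0.0700×1444.8 = 396.6620 per 100,000.
Ratio = 479.3290 ÷ 396.6620 = 1.20841.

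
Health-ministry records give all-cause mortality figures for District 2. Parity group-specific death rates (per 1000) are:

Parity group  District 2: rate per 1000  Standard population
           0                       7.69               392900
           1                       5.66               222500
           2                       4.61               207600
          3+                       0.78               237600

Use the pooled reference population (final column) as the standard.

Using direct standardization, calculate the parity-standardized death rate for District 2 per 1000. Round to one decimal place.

5.1

Standard total = 1060600; weights = 0.3705, 0.2098, 0.1957, 0.2240.
Standardized rate: 0.3705×7.69 + 0.2098×5.66 + 0.1957×4.61 + 0.2240×0.78 = 5.1133 per 1000.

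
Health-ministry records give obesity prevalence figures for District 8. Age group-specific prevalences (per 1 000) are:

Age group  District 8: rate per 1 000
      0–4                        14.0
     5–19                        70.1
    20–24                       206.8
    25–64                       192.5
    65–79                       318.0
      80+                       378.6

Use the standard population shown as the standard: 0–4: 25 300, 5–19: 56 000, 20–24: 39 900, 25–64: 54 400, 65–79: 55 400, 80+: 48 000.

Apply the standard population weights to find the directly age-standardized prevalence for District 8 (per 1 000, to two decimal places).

210.73

Standard total = 279 000; weights = 0.0907, 0.2007, 0.1430, 0.1950, 0.1986, 0.1720.
Standardized rate: 0.0907×14.0 + 0.2007×70.1 + 0.1430×206.8 + 0.1950×192.5 + 0.1986×318.0 + 0.1720×378.6 = 210.7280 per 1 000.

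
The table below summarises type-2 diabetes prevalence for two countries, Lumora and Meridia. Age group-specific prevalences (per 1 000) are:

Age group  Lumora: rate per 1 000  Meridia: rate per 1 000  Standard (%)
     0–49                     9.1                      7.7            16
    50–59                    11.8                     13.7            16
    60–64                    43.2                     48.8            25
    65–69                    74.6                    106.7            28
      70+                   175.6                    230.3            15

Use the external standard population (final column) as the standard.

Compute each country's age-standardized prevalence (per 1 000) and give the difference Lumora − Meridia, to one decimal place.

-18.7

Standard weights: 0.16, 0.16, 0.25, 0.28, 0.15.
Lumora: 0.1600×9.1 + 0.1600×11.8 + 0.2500×43.2 + 0.2800×74.6 + 0.1500×175.6 = 61.3720 per 1 000.
Meridia: 0.1600×7.7 + 0.1600×13.7 + 0.2500×48.8 + 0.2800×106.7 + 0.1500×230.3 = 80.0450 per 1 000.
Difference = 61.3720 − 80.0450 = -18.6730.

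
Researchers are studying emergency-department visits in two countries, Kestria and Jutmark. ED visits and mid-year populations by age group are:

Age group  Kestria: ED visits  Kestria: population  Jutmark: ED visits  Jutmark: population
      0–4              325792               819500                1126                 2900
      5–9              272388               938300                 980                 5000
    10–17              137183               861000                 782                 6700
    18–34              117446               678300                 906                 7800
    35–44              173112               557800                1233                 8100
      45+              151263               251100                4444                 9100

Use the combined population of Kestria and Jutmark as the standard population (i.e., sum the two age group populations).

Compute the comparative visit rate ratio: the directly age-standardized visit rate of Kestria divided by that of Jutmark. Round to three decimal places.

1.325

Age-specific rates per 1000 for Kestria: 397.550, 290.299, 159.330, 173.148, 310.348, 602.401.
For Jutmark: 388.276, 196.000, 116.716, 116.154, 152.222, 488.352.
Combined standard total = 4145600; weights = 0.1984, 0.2275, 0.2093, 0.1655, 0.1365, 0.0628.
Kestria: 0.1984×397.550 + 0.2275×290.299 + 0.2093×159.330 + 0.1655×173.148 + 0.1365×310.348 + 0.0628×602.401 = 287.1001 per 1000.
Jutmark: 0.1984×388.276 + 0.2275×196.000 + 0.2093×116.716 + 0.1655×116.154 + 0.1365×152.222 + 0.0628×488.352 = 216.7080 per 1000.
Ratio = 287.1001 ÷ 216.7080 = 1.32482.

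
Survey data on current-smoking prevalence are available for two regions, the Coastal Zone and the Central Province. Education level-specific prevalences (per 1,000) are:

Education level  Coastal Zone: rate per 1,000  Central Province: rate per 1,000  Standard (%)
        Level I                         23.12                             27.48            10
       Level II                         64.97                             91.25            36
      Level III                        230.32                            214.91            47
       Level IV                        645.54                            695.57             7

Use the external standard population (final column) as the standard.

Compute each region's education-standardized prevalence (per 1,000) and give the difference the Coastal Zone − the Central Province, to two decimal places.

Standard weights: 0.10, 0.36, 0.47, 0.07.
The Coastal Zone: 0.1000×23.12 + 0.3600×64.97 + 0.4700×230.32 + 0.0700×645.54 = 179.1394 per 1,000.
The Central Province: 0.1000×27.48 + 0.3600×91.25 + 0.4700×214.91 + 0.0700×695.57 = 185.2956 per 1,000.
Difference = 179.1394 − 185.2956 = -6.1562.

-6.16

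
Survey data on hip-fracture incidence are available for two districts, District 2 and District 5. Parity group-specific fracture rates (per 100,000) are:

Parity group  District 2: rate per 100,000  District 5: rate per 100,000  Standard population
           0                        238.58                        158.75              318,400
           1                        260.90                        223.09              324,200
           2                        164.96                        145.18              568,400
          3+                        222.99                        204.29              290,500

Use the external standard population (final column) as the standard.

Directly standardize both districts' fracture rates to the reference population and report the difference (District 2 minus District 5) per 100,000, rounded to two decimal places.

Standard total = 1,501,500; weights = 0.2121, 0.2159, 0.3786, 0.1935.
District 2: 0.2121×238.58 + 0.2159×260.90 + 0.3786×164.96 + 0.1935×222.99 = 212.5138 per 100,000.
District 5: 0.2121×158.75 + 0.2159×223.09 + 0.3786×145.18 + 0.1935×204.29 = 176.3159 per 100,000.
Difference = 212.5138 − 176.3159 = 36.1979.

36.20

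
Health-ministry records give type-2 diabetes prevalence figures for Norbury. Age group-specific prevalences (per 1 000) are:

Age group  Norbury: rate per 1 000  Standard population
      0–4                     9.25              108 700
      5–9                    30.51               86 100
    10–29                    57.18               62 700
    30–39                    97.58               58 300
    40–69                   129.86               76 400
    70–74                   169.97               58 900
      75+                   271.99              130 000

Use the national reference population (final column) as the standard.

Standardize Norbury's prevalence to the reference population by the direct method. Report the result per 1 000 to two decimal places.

Standard total = 581 100; weights = 0.1871, 0.1482, 0.1079, 0.1003, 0.1315, 0.1014, 0.2237.
Standardized rate: 0.1871×9.25 + 0.1482×30.51 + 0.1079×57.18 + 0.1003×97.58 + 0.1315×129.86 + 0.1014×169.97 + 0.2237×271.99 = 117.3597 per 1 000.

117.36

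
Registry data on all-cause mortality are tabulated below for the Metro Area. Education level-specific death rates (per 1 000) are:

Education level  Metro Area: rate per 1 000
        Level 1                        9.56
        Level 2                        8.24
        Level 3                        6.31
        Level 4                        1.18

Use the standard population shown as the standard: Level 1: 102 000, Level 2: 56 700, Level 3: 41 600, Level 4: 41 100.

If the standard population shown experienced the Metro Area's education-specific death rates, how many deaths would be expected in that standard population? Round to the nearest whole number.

Expected deaths = Σ (standard pop × education-specific rate ÷ 1 000)
= 102 000×9.56/1 000 + 56 700×8.24/1 000 + 41 600×6.31/1 000 + 41 100×1.18/1 000
= 975.12 + 467.21 + 262.50 + 48.50 = 1753.32.

1753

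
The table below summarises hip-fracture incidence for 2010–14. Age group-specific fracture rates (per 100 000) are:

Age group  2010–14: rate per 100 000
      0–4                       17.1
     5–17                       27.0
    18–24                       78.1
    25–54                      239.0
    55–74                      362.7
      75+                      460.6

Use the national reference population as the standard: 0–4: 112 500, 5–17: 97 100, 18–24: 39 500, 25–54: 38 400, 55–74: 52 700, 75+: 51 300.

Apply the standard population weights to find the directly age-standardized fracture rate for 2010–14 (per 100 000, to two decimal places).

Standard total = 391 500; weights = 0.2874, 0.2480, 0.1009, 0.0981, 0.1346, 0.1310.
Standardized rate: 0.2874×17.1 + 0.2480×27.0 + 0.1009×78.1 + 0.0981×239.0 + 0.1346×362.7 + 0.1310×460.6 = 152.1100 per 100 000.

152.11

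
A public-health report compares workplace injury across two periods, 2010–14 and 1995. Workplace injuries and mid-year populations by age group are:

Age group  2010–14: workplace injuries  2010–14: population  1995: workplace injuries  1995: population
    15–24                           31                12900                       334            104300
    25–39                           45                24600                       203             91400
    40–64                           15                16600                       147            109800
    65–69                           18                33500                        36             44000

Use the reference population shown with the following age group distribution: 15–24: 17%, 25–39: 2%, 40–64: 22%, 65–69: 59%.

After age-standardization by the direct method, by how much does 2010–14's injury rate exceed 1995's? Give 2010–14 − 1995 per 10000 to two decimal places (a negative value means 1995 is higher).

-4.05

Age-specific rates per 10000 for 2010–14: 24.03, 18.29, 9.04, 5.37.
For 1995: 32.02, 22.21, 13.39, 8.18.
Standard weights: 0.17, 0.02, 0.22, 0.59.
2010–14: 0.1700×24.03 + 0.0200×18.29 + 0.2200×9.04 + 0.5900×5.37 = 9.6092 per 10000.
1995: 0.1700×32.02 + 0.0200×22.21 + 0.2200×13.39 + 0.5900×8.18 = 13.6607 per 10000.
Difference = 9.6092 − 13.6607 = -4.0515.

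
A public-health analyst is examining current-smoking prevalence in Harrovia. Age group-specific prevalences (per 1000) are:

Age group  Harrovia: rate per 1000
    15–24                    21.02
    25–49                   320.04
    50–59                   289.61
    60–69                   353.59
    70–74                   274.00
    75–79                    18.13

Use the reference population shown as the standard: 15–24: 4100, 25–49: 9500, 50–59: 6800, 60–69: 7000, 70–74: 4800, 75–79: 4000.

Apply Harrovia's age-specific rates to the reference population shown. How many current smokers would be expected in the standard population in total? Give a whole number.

Expected current smokers = Σ (standard pop × age-specific rate ÷ 1000)
= 4100×21.02/1000 + 9500×320.04/1000 + 6800×289.61/1000 + 7000×353.59/1000 + 4800×274.00/1000 + 4000×18.13/1000
= 86.18 + 3040.38 + 1969.35 + 2475.13 + 1315.20 + 72.52 = 8958.76.

8959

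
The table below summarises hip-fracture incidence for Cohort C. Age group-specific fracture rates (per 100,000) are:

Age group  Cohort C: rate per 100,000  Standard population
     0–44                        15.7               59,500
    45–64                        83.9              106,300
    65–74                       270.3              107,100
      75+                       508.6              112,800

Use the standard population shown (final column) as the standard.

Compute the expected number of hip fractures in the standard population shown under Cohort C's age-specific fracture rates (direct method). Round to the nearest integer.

Expected hip fractures = Σ (standard pop × age-specific rate ÷ 100,000)
= 59,500×15.7/100,000 + 106,300×83.9/100,000 + 107,100×270.3/100,000 + 112,800×508.6/100,000
= 9.34 + 89.19 + 289.49 + 573.70 = 961.72.

962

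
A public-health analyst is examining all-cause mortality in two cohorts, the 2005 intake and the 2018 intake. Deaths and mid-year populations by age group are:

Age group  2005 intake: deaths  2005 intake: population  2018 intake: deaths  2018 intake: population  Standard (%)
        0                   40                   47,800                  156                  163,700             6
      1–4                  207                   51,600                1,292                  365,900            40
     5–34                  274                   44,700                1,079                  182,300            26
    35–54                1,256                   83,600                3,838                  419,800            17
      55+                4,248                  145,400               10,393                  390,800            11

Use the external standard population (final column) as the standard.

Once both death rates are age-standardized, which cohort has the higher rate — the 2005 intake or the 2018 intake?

2005 intake

Age-specific rates per 1,000 for the 2005 intake: 0.837, 4.012, 6.130, 15.024, 29.216.
For the 2018 intake: 0.953, 3.531, 5.919, 9.142, 26.594.
Standard weights: 0.06, 0.40, 0.26, 0.17, 0.11.
The 2005 intake: 0.0600×0.837 + 0.4000×4.012 + 0.2600×6.130 + 0.1700×15.024 + 0.1100×29.216 = 9.0164 per 1,000.
The 2018 intake: 0.0600×0.953 + 0.4000×3.531 + 0.2600×5.919 + 0.1700×9.142 + 0.1100×26.594 = 7.4881 per 1,000.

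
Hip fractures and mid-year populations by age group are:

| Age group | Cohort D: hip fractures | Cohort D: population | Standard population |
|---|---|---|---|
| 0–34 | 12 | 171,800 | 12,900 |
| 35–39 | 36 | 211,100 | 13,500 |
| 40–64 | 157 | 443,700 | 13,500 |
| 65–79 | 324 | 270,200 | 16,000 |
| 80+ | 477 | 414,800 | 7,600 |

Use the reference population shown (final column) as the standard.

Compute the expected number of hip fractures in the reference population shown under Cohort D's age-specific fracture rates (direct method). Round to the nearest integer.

Age-specific rates per 100,000 for Cohort D: 6.98, 17.05, 35.38, 119.91, 115.00.
Expected hip fractures = Σ (standard pop × age-specific rate ÷ 100,000)
= 12,900×6.98/100,000 + 13,500×17.05/100,000 + 13,500×35.38/100,000 + 16,000×119.91/100,000 + 7,600×115.00/100,000
= 0.90 + 2.30 + 4.78 + 19.19 + 8.74 = 35.91.

36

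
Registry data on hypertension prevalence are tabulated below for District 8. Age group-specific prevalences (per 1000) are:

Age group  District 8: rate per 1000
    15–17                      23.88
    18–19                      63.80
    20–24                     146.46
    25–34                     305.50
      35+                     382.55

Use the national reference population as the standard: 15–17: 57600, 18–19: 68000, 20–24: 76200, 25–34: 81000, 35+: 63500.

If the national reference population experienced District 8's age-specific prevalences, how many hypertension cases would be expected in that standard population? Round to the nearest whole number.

65912

Expected hypertension cases = Σ (standard pop × age-specific rate ÷ 1000)
= 57600×23.88/1000 + 68000×63.80/1000 + 76200×146.46/1000 + 81000×305.50/1000 + 63500×382.55/1000
= 1375.49 + 4338.40 + 11160.25 + 24745.50 + 24291.92 = 65911.57.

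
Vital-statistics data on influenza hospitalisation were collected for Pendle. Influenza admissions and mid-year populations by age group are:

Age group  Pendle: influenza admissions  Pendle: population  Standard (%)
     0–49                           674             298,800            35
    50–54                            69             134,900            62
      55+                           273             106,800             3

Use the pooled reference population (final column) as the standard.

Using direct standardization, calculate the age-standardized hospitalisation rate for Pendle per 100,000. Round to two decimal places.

Age-specific rates per 100,000 for Pendle: 225.57, 51.15, 255.62.
Standard weights: 0.35, 0.62, 0.03.
Standardized rate: 0.3500×225.57 + 0.6200×51.15 + 0.0300×255.62 = 118.3300 per 100,000.

118.33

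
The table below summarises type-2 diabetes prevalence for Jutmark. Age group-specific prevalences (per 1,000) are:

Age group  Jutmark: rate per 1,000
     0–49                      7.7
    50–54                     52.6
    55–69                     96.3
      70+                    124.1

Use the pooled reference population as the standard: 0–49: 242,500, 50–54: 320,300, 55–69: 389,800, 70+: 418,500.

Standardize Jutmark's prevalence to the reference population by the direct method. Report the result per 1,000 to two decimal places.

78.91

Standard total = 1,371,100; weights = 0.1769, 0.2336, 0.2843, 0.3052.
Standardized rate: 0.1769×7.7 + 0.2336×52.6 + 0.2843×96.3 + 0.3052×124.1 = 78.9064 per 1,000.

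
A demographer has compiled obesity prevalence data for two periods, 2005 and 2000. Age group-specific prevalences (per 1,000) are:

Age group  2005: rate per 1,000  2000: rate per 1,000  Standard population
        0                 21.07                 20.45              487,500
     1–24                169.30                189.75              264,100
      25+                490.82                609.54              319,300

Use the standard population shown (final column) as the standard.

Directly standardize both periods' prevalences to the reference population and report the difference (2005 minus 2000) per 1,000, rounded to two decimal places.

Standard total = 1,070,900; weights = 0.4552, 0.2466, 0.2982.
2005: 0.4552×21.07 + 0.2466×169.30 + 0.2982×490.82 = 197.6866 per 1,000.
2000: 0.4552×20.45 + 0.2466×189.75 + 0.2982×609.54 = 237.8452 per 1,000.
Difference = 197.6866 − 237.8452 = -40.1586.

-40.16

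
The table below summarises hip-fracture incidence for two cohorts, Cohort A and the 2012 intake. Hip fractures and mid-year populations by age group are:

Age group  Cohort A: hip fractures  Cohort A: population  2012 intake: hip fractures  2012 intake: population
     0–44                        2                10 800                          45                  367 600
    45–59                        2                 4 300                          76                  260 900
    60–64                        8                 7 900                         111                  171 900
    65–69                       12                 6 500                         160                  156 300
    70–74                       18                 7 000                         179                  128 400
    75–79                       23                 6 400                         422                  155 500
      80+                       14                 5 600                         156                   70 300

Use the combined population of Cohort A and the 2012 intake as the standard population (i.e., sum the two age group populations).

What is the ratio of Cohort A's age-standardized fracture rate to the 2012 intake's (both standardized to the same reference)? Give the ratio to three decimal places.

Age-specific rates per 100 000 for Cohort A: 18.52, 46.51, 101.27, 184.62, 257.14, 359.38, 250.00.
For the 2012 intake: 12.24, 29.13, 64.57, 102.37, 139.41, 271.38, 221.91.
Combined standard total = 1 359 400; weights = 0.2784, 0.1951, 0.1323, 0.1198, 0.0996, 0.1191, 0.0558.
Cohort A: 0.2784×18.52 + 0.1951×46.51 + 0.1323×101.27 + 0.1198×184.62 + 0.0996×257.14 + 0.1191×359.38 + 0.0558×250.00 = 132.1026 per 100 000.
The 2012 intake: 0.2784×12.24 + 0.1951×29.13 + 0.1323×64.57 + 0.1198×102.37 + 0.0996×139.41 + 0.1191×271.38 + 0.0558×221.91 = 88.4864 per 100 000.
Ratio = 132.1026 ÷ 88.4864 = 1.49291.

1.493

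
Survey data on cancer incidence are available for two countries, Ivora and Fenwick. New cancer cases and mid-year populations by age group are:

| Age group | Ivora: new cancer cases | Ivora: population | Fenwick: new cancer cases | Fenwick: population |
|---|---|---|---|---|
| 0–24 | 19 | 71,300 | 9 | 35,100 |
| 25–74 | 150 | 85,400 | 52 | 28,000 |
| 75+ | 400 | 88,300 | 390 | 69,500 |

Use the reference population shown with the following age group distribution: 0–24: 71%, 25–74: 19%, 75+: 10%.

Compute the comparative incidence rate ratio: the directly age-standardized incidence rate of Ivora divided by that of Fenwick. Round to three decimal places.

0.890

Age-specific rates per 100,000 for Ivora: 26.65, 175.64, 453.00.
For Fenwick: 25.64, 185.71, 561.15.
Standard weights: 0.71, 0.19, 0.10.
Ivora: 0.7100×26.65 + 0.1900×175.64 + 0.1000×453.00 = 97.5925 per 100,000.
Fenwick: 0.7100×25.64 + 0.1900×185.71 + 0.1000×561.15 = 109.6060 per 100,000.
Ratio = 97.5925 ÷ 109.6060 = 0.89039.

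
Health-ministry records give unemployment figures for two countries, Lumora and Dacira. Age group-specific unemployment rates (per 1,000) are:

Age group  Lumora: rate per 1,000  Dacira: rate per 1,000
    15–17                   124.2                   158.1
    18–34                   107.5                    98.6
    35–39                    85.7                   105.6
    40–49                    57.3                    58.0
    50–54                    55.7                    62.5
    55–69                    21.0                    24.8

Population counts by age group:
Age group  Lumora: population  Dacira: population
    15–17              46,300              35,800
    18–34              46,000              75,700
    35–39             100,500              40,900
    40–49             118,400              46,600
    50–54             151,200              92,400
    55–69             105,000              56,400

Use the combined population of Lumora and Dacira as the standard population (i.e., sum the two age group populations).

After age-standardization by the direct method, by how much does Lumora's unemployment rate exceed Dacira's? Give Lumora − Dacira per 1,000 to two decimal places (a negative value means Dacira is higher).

-7.54

Combined standard total = 915,200; weights = 0.0897, 0.1330, 0.1545, 0.1803, 0.2662, 0.1764.
Lumora: 0.0897×124.2 + 0.1330×107.5 + 0.1545×85.7 + 0.1803×57.3 + 0.2662×55.7 + 0.1764×21.0 = 67.5371 per 1,000.
Dacira: 0.0897×158.1 + 0.1330×98.6 + 0.1545×105.6 + 0.1803×58.0 + 0.2662×62.5 + 0.1764×24.8 = 75.0756 per 1,000.
Difference = 67.5371 − 75.0756 = -7.5385.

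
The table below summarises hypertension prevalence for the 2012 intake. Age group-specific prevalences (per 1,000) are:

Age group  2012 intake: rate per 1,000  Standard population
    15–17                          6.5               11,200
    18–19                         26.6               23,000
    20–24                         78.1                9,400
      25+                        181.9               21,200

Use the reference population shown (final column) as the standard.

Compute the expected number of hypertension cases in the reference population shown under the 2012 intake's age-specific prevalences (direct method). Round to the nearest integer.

5275

Expected hypertension cases = Σ (standard pop × age-specific rate ÷ 1,000)
= 11,200×6.5/1,000 + 23,000×26.6/1,000 + 9,400×78.1/1,000 + 21,200×181.9/1,000
= 72.80 + 611.80 + 734.14 + 3856.28 = 5275.02.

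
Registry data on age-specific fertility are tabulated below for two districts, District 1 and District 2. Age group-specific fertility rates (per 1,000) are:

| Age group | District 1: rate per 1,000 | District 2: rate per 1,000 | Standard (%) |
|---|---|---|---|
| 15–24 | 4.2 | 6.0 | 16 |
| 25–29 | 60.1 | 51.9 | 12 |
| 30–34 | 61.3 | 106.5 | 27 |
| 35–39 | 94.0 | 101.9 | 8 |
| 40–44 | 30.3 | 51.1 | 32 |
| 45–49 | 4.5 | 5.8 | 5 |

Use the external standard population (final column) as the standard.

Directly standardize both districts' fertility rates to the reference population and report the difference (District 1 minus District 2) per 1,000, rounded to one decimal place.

Standard weights: 0.16, 0.12, 0.27, 0.08, 0.32, 0.05.
District 1: 0.1600×4.2 + 0.1200×60.1 + 0.2700×61.3 + 0.0800×94.0 + 0.3200×30.3 + 0.0500×4.5 = 41.8760 per 1,000.
District 2: 0.1600×6.0 + 0.1200×51.9 + 0.2700×106.5 + 0.0800×101.9 + 0.3200×51.1 + 0.0500×5.8 = 60.7370 per 1,000.
Difference = 41.8760 − 60.7370 = -18.8610.

-18.9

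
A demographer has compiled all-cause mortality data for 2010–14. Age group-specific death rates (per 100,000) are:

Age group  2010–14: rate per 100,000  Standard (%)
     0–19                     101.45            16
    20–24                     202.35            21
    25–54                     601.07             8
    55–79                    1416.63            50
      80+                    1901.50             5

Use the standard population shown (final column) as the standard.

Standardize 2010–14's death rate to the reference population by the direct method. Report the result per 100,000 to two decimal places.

910.20

Standard weights: 0.16, 0.21, 0.08, 0.50, 0.05.
Standardized rate: 0.1600×101.45 + 0.2100×202.35 + 0.0800×601.07 + 0.5000×1416.63 + 0.0500×1901.50 = 910.2011 per 100,000.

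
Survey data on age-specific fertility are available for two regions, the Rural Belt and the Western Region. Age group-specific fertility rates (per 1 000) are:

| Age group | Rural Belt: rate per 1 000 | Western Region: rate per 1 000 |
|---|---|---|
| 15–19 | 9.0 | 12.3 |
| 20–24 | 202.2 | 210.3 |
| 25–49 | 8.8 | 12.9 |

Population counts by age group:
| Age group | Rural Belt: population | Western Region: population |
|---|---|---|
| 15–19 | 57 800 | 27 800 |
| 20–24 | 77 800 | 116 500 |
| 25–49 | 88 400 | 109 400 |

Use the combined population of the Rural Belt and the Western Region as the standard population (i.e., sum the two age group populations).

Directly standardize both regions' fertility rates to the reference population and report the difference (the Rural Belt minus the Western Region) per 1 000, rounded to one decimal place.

Combined standard total = 477 700; weights = 0.1792, 0.4067, 0.4141.
The Rural Belt: 0.1792×9.0 + 0.4067×202.2 + 0.4141×8.8 = 87.4995 per 1 000.
The Western Region: 0.1792×12.3 + 0.4067×210.3 + 0.4141×12.9 = 93.0831 per 1 000.
Difference = 87.4995 − 93.0831 = -5.5836.

-5.6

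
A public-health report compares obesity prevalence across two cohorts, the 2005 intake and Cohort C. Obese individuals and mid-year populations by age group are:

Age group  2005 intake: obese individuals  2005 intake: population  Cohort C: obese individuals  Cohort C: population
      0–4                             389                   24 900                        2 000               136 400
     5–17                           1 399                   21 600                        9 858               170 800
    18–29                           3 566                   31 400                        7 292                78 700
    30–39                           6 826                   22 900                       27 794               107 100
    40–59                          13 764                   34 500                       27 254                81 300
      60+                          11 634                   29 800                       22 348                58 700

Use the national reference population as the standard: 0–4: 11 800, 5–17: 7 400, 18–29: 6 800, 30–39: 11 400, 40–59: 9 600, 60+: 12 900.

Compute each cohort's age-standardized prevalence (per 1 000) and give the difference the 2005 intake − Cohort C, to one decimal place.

Age-specific rates per 1 000 for the 2005 intake: 15.622, 64.769, 113.567, 298.079, 398.957, 390.403.
For Cohort C: 14.663, 57.717, 92.656, 259.514, 335.228, 380.716.
Standard total = 59 900; weights = 0.1970, 0.1235, 0.1135, 0.1903, 0.1603, 0.2154.
The 2005 intake: 0.1970×15.622 + 0.1235×64.769 + 0.1135×113.567 + 0.1903×298.079 + 0.1603×398.957 + 0.2154×390.403 = 228.7172 per 1 000.
Cohort C: 0.1970×14.663 + 0.1235×57.717 + 0.1135×92.656 + 0.1903×259.514 + 0.1603×335.228 + 0.2154×380.716 = 205.6438 per 1 000.
Difference = 228.7172 − 205.6438 = 23.0734.

23.1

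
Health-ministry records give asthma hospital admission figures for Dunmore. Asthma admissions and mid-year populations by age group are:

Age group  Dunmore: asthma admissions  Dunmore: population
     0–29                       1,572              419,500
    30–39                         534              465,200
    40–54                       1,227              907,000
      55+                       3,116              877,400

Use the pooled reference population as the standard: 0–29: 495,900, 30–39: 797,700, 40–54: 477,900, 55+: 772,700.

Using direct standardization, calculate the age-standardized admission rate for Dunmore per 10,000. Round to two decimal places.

24.23

Age-specific rates per 10,000 for Dunmore: 37.47, 11.48, 13.53, 35.51.
Standard total = 2,544,200; weights = 0.1949, 0.3135, 0.1878, 0.3037.
Standardized rate: 0.1949×37.47 + 0.3135×11.48 + 0.1878×13.53 + 0.3037×35.51 = 24.2302 per 10,000.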